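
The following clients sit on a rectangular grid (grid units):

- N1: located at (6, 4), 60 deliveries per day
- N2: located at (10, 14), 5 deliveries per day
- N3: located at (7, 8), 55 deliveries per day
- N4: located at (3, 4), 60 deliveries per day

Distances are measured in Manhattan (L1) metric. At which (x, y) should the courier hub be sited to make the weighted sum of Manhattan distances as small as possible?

(6, 4)

Manhattan distance separates: Σwᵢ(|x−xᵢ|+|y−yᵢ|) = Σwᵢ|x−xᵢ| + Σwᵢ|y−yᵢ|, so x and y are optimised independently as 1-D weighted medians.
Total weight W = 180; half = 90.
x-coordinate, sorted with cumulative weight:
  x=3 (N4, w=60) cum 60
  x=6 (N1, w=60) cum 120  ← median
  x=7 (N3, w=55) cum 175
  x=10 (N2, w=5) cum 180
⇒ x* = 6
y-coordinate, sorted with cumulative weight:
  y=4 (N1, w=60) cum 60
  y=4 (N4, w=60) cum 120  ← median
  y=8 (N3, w=55) cum 175
  y=14 (N2, w=5) cum 180
⇒ y* = 4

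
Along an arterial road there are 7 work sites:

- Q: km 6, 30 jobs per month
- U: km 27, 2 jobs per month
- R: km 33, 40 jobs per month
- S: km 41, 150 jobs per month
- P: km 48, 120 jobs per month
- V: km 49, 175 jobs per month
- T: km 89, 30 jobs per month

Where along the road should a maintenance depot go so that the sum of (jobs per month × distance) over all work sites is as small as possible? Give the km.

For a sum of weighted absolute distances on a line, the optimum is the weighted median (not the mean). Total weight W = 547; half-weight = 273.5.
Sort by position and accumulate weight:
  km 6 (Q, w=30) → cum 30
  km 27 (U, w=2) → cum 32
  km 33 (R, w=40) → cum 72
  km 41 (S, w=150) → cum 222
  km 48 (P, w=120) → cum 342  ≥ 273.5 → median here
  km 49 (V, w=175) → cum 517
  km 89 (T, w=30) → cum 547
Optimal location: km 48.

x = 48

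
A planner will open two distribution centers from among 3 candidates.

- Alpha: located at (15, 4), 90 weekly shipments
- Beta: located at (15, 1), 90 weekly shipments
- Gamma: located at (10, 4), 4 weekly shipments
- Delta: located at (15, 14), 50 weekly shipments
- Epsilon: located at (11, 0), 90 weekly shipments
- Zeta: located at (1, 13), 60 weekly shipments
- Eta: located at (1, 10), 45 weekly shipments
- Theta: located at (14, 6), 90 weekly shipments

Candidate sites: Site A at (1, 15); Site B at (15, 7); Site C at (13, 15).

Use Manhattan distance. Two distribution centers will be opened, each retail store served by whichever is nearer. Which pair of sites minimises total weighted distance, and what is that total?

{Site A, Site B}, total 2707

Evaluate every pair (each demand assigned to the nearer of the two):
  {Site A, Site B}: total = 2707
  {Site B, Site C}: total = 3767
  {Site A, Site C}: total = 5591
Best pair: {Site A, Site B} with total 2707.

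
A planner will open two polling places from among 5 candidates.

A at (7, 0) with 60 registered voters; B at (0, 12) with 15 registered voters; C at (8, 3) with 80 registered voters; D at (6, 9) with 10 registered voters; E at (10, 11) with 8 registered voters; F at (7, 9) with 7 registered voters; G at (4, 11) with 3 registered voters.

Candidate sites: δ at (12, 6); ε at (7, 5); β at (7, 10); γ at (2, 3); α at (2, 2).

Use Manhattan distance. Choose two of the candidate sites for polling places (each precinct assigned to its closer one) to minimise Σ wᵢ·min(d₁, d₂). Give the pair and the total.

{ε, β}, total 746

Evaluate every pair (each demand assigned to the nearer of the two):
  {ε, β}: total = 746
  {ε, γ}: total = 882
  {ε, α}: total = 897
  {δ, ε}: total = 911
  {β, γ}: total = 1166
  {β, α}: total = 1186
  {δ, γ}: total = 1357
  {δ, β}: total = 1366
  {δ, α}: total = 1395
  {γ, α}: total = 1400
Best pair: {ε, β} with total 746.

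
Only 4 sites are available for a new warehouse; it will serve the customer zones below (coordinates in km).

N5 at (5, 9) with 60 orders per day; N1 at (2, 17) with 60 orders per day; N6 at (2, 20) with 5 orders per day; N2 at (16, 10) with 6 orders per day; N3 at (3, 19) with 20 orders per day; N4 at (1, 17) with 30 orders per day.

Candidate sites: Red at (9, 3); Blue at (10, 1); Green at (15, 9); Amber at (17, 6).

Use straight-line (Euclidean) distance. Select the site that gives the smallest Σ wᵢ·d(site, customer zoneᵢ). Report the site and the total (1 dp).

Red, total 2348.6 km

Total weighted distance at each candidate:
  Red (9, 3): total = 2348.6
  Blue (10, 1): total = 2744.3
  Green (15, 9): total = 2405.6
  Amber (17, 6): total = 2950.1
Minimum is at Red with total 2348.6 km.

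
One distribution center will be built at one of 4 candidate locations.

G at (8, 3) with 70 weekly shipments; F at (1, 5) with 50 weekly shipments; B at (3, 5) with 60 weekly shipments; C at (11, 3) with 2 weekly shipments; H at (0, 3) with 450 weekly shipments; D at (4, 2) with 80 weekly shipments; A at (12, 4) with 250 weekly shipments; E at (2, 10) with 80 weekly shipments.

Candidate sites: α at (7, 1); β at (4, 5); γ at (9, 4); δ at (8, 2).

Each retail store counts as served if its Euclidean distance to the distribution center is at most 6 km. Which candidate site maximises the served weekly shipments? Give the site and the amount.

β, covering 790

Coverage radius r = 6 km; a point is covered iff (Δx)²+(Δy)² ≤ 6² = 36.
  α (7, 1): covers {G, B, C, D, A} → 462
  β (4, 5): covers {G, F, B, H, D, E} → 790
  γ (9, 4): covers {G, C, D, A} → 402
  δ (8, 2): covers {G, B, C, D, A} → 462
Maximum coverage at β: 790 weekly shipments.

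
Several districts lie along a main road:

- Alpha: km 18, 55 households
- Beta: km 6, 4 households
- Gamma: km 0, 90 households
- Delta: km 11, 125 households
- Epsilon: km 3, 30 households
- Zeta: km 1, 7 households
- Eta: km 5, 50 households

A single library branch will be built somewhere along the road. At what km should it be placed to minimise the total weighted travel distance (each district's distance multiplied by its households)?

x = 6

For a sum of weighted absolute distances on a line, the optimum is the weighted median (not the mean). Total weight W = 361; half-weight = 180.5.
Sort by position and accumulate weight:
  km 0 (Gamma, w=90) → cum 90
  km 1 (Zeta, w=7) → cum 97
  km 3 (Epsilon, w=30) → cum 127
  km 5 (Eta, w=50) → cum 177
  km 6 (Beta, w=4) → cum 181  ≥ 180.5 → median here
  km 11 (Delta, w=125) → cum 306
  km 18 (Alpha, w=55) → cum 361
Optimal location: km 6.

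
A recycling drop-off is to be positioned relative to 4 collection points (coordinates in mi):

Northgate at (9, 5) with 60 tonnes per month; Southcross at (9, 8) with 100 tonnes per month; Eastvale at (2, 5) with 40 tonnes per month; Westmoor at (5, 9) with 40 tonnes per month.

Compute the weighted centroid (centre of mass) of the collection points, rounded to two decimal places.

The minimiser of Σwᵢ‖p−pᵢ‖² is the weighted centroid p* = (Σwᵢpᵢ)/(Σwᵢ).
Σwᵢ = 240.
Σwᵢxᵢ = 60·9 + 100·9 + 40·2 + 40·5 = 1720.
Σwᵢyᵢ = 60·5 + 100·8 + 40·5 + 40·9 = 1660.
x* = 1720/240 = 7.17, y* = 1660/240 = 6.92.

(7.17, 6.92)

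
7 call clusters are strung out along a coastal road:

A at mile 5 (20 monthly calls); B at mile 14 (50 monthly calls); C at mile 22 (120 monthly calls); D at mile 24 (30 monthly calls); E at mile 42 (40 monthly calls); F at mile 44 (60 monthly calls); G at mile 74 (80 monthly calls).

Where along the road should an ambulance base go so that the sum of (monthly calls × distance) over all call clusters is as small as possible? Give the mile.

For a sum of weighted absolute distances on a line, the optimum is the weighted median (not the mean). Total weight W = 400; half-weight = 200.
Sort by position and accumulate weight:
  mile 5 (A, w=20) → cum 20
  mile 14 (B, w=50) → cum 70
  mile 22 (C, w=120) → cum 190
  mile 24 (D, w=30) → cum 220  ≥ 200 → median here
  mile 42 (E, w=40) → cum 260
  mile 44 (F, w=60) → cum 320
  mile 74 (G, w=80) → cum 400
Optimal location: mile 24.

x = 24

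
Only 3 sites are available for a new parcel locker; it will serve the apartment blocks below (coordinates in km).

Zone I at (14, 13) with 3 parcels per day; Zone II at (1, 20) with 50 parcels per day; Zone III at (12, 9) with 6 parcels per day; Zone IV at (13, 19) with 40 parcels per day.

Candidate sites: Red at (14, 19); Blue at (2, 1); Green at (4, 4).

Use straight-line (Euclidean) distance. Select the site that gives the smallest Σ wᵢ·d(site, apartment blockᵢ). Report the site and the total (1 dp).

Total weighted distance at each candidate:
  Red (14, 19): total = 771.1
  Blue (2, 1): total = 1922.9
  Green (4, 4): total = 1610.6
Minimum is at Red with total 771.1 km.

Red, total 771.1 km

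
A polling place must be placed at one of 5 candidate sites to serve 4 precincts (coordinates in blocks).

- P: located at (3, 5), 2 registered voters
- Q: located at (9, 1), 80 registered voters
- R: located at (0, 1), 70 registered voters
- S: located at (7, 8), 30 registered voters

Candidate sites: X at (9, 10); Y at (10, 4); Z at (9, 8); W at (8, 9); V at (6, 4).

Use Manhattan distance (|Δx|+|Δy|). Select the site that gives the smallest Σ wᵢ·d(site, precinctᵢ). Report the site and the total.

Total weighted distance at each candidate:
  X (9, 10): total = 2122
  Y (10, 4): total = 1456
  Z (9, 8): total = 1758
  W (8, 9): total = 1918
  V (6, 4): total = 1268
Minimum is at V with total 1268 blocks.

V, total 1268 blocks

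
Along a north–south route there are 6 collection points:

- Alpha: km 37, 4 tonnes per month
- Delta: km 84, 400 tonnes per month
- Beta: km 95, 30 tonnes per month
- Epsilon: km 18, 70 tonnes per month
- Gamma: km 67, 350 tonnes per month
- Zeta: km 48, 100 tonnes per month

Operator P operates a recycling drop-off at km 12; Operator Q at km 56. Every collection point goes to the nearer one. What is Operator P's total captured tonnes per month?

The indifferent point is the midpoint (12+56)/2 = 34; collection points left of it (closer to Operator P at 12) go to Operator P, those right go to Operator Q.
  Epsilon at 18 (w=70) → Operator P
  Alpha at 37 (w=4) → Operator Q
  Zeta at 48 (w=100) → Operator Q
  Gamma at 67 (w=350) → Operator Q
  Delta at 84 (w=400) → Operator Q
  Beta at 95 (w=30) → Operator Q
Operator P captures 70; Operator Q captures 884.

70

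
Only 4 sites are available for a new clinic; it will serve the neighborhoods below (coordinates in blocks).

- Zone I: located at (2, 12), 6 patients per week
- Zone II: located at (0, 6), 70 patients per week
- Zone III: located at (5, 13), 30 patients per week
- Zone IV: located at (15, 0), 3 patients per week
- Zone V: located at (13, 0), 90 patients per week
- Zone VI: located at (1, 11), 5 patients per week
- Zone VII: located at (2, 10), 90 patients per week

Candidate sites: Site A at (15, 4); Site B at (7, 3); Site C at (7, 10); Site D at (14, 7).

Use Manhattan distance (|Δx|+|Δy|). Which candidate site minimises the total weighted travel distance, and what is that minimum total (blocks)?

Site C, total 2941 blocks

Total weighted distance at each candidate:
  Site A (15, 4): total = 4253
  Site B (7, 3): total = 3137
  Site C (7, 10): total = 2941
  Site D (14, 7): total = 3781
Minimum is at Site C with total 2941 blocks.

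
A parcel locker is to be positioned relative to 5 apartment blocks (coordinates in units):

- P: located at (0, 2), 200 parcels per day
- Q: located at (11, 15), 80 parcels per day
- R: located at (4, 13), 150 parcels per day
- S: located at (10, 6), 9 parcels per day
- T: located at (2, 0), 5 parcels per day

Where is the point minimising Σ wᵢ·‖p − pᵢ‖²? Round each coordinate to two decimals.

The minimiser of Σwᵢ‖p−pᵢ‖² is the weighted centroid p* = (Σwᵢpᵢ)/(Σwᵢ).
Σwᵢ = 444.
Σwᵢxᵢ = 200·0 + 80·11 + 150·4 + 9·10 + 5·2 = 1580.
Σwᵢyᵢ = 200·2 + 80·15 + 150·13 + 9·6 + 5·0 = 3604.
x* = 1580/444 = 3.56, y* = 3604/444 = 8.12.

(3.56, 8.12)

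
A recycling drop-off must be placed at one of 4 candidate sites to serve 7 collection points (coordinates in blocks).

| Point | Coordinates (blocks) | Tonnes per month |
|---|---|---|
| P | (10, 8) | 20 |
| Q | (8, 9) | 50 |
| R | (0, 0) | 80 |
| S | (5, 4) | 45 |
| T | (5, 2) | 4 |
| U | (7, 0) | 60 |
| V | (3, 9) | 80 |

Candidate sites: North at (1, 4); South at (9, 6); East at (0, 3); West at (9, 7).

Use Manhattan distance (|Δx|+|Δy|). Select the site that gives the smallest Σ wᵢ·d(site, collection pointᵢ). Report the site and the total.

North, total 2624 blocks

Total weighted distance at each candidate:
  North (1, 4): total = 2624
  South (9, 6): total = 2962
  East (0, 3): total = 2854
  West (9, 7): total = 3001
Minimum is at North with total 2624 blocks.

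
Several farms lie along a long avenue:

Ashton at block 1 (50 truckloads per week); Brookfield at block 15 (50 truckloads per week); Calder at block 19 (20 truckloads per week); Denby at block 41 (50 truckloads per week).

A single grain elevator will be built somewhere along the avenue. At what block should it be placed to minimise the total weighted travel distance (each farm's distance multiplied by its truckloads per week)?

For a sum of weighted absolute distances on a line, the optimum is the weighted median (not the mean). Total weight W = 170; half-weight = 85.
Sort by position and accumulate weight:
  block 1 (Ashton, w=50) → cum 50
  block 15 (Brookfield, w=50) → cum 100  ≥ 85 → median here
  block 19 (Calder, w=20) → cum 120
  block 41 (Denby, w=50) → cum 170
Optimal location: block 15.

x = 15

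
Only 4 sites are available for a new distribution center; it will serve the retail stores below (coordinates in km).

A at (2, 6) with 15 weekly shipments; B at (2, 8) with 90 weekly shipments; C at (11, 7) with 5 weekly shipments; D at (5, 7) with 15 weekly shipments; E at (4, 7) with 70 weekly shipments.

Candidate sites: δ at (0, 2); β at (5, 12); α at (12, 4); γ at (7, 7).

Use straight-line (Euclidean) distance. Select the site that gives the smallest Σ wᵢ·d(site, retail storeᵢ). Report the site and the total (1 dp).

Total weighted distance at each candidate:
  δ (0, 2): total = 1251.0
  β (5, 12): total = 1021.6
  α (12, 4): total = 1850.4
  γ (7, 7): total = 795.4
Minimum is at γ with total 795.4 km.

γ, total 795.4 km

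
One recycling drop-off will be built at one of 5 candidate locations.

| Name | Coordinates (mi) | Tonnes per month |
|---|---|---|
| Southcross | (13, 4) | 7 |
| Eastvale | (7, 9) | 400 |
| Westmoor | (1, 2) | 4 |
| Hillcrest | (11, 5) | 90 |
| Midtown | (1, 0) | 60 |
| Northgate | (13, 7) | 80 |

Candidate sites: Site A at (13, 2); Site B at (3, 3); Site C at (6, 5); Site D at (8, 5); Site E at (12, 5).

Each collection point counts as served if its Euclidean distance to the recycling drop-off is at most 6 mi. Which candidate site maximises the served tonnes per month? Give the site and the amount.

Site D, covering 577

Coverage radius r = 6 mi; a point is covered iff (Δx)²+(Δy)² ≤ 6² = 36.
  Site A (13, 2): covers {Southcross, Hillcrest, Northgate} → 177
  Site B (3, 3): covers {Westmoor, Midtown} → 64
  Site C (6, 5): covers {Eastvale, Westmoor, Hillcrest} → 494
  Site D (8, 5): covers {Southcross, Eastvale, Hillcrest, Northgate} → 577
  Site E (12, 5): covers {Southcross, Hillcrest, Northgate} → 177
Maximum coverage at Site D: 577 tonnes per month.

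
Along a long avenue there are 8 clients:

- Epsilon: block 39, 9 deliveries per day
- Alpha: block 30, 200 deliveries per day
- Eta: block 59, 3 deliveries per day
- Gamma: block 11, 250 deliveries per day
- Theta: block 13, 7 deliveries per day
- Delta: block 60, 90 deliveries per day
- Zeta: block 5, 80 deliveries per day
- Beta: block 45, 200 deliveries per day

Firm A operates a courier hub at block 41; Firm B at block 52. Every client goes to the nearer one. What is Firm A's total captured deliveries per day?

The indifferent point is the midpoint (41+52)/2 = 46.5; clients left of it (closer to Firm A at 41) go to Firm A, those right go to Firm B.
  Zeta at 5 (w=80) → Firm A
  Gamma at 11 (w=250) → Firm A
  Theta at 13 (w=7) → Firm A
  Alpha at 30 (w=200) → Firm A
  Epsilon at 39 (w=9) → Firm A
  Beta at 45 (w=200) → Firm A
  Eta at 59 (w=3) → Firm B
  Delta at 60 (w=90) → Firm B
Firm A captures 746; Firm B captures 93.

746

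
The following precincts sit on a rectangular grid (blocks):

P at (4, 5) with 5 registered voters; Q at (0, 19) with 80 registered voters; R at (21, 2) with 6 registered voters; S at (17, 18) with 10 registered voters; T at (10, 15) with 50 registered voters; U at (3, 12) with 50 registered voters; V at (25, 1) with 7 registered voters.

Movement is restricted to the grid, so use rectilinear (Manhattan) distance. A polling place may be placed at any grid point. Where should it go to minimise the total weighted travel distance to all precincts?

Manhattan distance separates: Σwᵢ(|x−xᵢ|+|y−yᵢ|) = Σwᵢ|x−xᵢ| + Σwᵢ|y−yᵢ|, so x and y are optimised independently as 1-D weighted medians.
Total weight W = 208; half = 104.
x-coordinate, sorted with cumulative weight:
  x=0 (Q, w=80) cum 80
  x=3 (U, w=50) cum 130  ← median
  x=4 (P, w=5) cum 135
  x=10 (T, w=50) cum 185
  x=17 (S, w=10) cum 195
  x=21 (R, w=6) cum 201
  x=25 (V, w=7) cum 208
⇒ x* = 3
y-coordinate, sorted with cumulative weight:
  y=1 (V, w=7) cum 7
  y=2 (R, w=6) cum 13
  y=5 (P, w=5) cum 18
  y=12 (U, w=50) cum 68
  y=15 (T, w=50) cum 118  ← median
  y=18 (S, w=10) cum 128
  y=19 (Q, w=80) cum 208
⇒ y* = 15

(3, 15)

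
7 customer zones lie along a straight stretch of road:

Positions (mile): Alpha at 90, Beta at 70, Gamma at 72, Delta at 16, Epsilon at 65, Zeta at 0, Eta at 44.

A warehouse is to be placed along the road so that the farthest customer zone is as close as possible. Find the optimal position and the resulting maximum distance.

location 45, max distance 45

The 1-center on a line is the midpoint of the two extreme points: leftmost at 0, rightmost at 90.
Optimal location = (0 + 90)/2 = 45; maximum distance = (90 − 0)/2 = 45.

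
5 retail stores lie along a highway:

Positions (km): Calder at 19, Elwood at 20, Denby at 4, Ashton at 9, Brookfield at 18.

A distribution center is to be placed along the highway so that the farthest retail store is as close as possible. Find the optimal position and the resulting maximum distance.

The 1-center on a line is the midpoint of the two extreme points: leftmost at 4, rightmost at 20.
Optimal location = (4 + 20)/2 = 12; maximum distance = (20 − 4)/2 = 8.

location 12, max distance 8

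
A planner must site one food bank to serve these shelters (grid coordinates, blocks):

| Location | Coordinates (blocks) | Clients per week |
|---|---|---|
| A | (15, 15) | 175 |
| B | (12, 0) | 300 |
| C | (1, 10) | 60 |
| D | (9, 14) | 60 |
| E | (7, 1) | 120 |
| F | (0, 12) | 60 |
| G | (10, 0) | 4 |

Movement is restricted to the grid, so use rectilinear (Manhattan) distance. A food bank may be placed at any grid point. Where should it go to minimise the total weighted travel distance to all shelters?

(12, 1)

Manhattan distance separates: Σwᵢ(|x−xᵢ|+|y−yᵢ|) = Σwᵢ|x−xᵢ| + Σwᵢ|y−yᵢ|, so x and y are optimised independently as 1-D weighted medians.
Total weight W = 779; half = 389.5.
x-coordinate, sorted with cumulative weight:
  x=0 (F, w=60) cum 60
  x=1 (C, w=60) cum 120
  x=7 (E, w=120) cum 240
  x=9 (D, w=60) cum 300
  x=10 (G, w=4) cum 304
  x=12 (B, w=300) cum 604  ← median
  x=15 (A, w=175) cum 779
⇒ x* = 12
y-coordinate, sorted with cumulative weight:
  y=0 (B, w=300) cum 300
  y=0 (G, w=4) cum 304
  y=1 (E, w=120) cum 424  ← median
  y=10 (C, w=60) cum 484
  y=12 (F, w=60) cum 544
  y=14 (D, w=60) cum 604
  y=15 (A, w=175) cum 779
⇒ y* = 1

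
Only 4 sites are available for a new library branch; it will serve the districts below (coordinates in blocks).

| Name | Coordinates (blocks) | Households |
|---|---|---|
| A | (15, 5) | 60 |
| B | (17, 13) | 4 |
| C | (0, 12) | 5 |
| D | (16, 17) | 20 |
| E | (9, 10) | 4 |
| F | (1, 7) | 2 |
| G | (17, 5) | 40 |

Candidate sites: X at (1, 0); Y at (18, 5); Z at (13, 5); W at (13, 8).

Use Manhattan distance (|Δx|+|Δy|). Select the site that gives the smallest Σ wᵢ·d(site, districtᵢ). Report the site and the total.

Total weighted distance at each candidate:
  X (1, 0): total = 2887
  Y (18, 5): total = 755
  Z (13, 5): total = 792
  W (13, 8): total = 991
Minimum is at Y with total 755 blocks.

Y, total 755 blocks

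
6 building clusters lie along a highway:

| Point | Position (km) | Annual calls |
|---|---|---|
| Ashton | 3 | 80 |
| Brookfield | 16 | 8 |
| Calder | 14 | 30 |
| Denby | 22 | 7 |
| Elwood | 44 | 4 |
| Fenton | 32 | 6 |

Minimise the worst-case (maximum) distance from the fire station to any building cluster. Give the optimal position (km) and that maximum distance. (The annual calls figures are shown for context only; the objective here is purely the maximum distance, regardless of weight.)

location 23.5, max distance 20.5

The 1-center on a line is the midpoint of the two extreme points: leftmost at 3, rightmost at 44.
Optimal location = (3 + 44)/2 = 23.5; maximum distance = (44 − 3)/2 = 20.5.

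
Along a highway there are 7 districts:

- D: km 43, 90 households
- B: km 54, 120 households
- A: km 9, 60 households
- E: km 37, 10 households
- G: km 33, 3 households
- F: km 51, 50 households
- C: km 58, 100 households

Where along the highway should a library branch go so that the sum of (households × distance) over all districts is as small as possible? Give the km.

x = 54

For a sum of weighted absolute distances on a line, the optimum is the weighted median (not the mean). Total weight W = 433; half-weight = 216.5.
Sort by position and accumulate weight:
  km 9 (A, w=60) → cum 60
  km 33 (G, w=3) → cum 63
  km 37 (E, w=10) → cum 73
  km 43 (D, w=90) → cum 163
  km 51 (F, w=50) → cum 213
  km 54 (B, w=120) → cum 333  ≥ 216.5 → median here
  km 58 (C, w=100) → cum 433
Optimal location: km 54.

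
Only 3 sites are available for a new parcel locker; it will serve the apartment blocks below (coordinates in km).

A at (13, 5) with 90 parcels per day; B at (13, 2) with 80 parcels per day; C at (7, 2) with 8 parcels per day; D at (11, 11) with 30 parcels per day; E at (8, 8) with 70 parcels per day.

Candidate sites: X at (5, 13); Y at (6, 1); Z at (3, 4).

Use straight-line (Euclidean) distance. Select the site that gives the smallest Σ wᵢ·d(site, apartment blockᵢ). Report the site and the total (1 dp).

Y, total 2147.6 km

Total weighted distance at each candidate:
  X (5, 13): total = 2793.7
  Y (6, 1): total = 2147.6
  Z (3, 4): total = 2523.2
Minimum is at Y with total 2147.6 km.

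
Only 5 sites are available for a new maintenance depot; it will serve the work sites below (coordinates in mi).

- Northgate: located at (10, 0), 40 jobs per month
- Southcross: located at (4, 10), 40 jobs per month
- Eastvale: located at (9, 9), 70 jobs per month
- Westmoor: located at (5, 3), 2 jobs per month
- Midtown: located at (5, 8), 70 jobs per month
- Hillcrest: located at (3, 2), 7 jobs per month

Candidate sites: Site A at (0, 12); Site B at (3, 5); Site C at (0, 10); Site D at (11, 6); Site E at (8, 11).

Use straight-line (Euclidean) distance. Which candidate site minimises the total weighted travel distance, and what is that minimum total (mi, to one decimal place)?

Total weighted distance at each candidate:
  Site A (0, 12): total = 2009.7
  Site B (3, 5): total = 1331.9
  Site C (0, 10): total = 1813.5
  Site D (11, 6): total = 1336.9
  Site E (8, 11): total = 1154.8
Minimum is at Site E with total 1154.8 mi.

Site E, total 1154.8 mi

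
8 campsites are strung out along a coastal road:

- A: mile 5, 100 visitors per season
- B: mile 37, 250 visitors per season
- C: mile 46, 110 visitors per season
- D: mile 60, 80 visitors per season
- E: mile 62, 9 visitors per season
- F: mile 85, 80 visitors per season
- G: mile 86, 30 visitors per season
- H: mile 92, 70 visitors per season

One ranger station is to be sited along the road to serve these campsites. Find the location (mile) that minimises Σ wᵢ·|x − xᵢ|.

x = 46

For a sum of weighted absolute distances on a line, the optimum is the weighted median (not the mean). Total weight W = 729; half-weight = 364.5.
Sort by position and accumulate weight:
  mile 5 (A, w=100) → cum 100
  mile 37 (B, w=250) → cum 350
  mile 46 (C, w=110) → cum 460  ≥ 364.5 → median here
  mile 60 (D, w=80) → cum 540
  mile 62 (E, w=9) → cum 549
  mile 85 (F, w=80) → cum 629
  mile 86 (G, w=30) → cum 659
  mile 92 (H, w=70) → cum 729
Optimal location: mile 46.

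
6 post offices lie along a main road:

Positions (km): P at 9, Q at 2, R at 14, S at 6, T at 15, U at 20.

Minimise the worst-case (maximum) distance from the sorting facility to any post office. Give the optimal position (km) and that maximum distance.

location 11, max distance 9

The 1-center on a line is the midpoint of the two extreme points: leftmost at 2, rightmost at 20.
Optimal location = (2 + 20)/2 = 11; maximum distance = (20 − 2)/2 = 9.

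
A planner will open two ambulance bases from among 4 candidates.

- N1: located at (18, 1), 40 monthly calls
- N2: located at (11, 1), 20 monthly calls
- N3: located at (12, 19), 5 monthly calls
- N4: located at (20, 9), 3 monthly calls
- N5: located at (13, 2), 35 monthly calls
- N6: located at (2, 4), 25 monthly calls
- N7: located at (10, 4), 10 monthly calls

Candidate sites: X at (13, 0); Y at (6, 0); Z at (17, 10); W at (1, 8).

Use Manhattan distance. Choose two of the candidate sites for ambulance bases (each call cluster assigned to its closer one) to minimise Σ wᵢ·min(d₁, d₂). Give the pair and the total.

{X, W}, total 713

Evaluate every pair (each demand assigned to the nearer of the two):
  {X, W}: total = 713
  {X, Y}: total = 788
  {X, Z}: total = 897
  {Y, Z}: total = 1197
  {Y, W}: total = 1330
  {Z, W}: total = 1457
Best pair: {X, W} with total 713.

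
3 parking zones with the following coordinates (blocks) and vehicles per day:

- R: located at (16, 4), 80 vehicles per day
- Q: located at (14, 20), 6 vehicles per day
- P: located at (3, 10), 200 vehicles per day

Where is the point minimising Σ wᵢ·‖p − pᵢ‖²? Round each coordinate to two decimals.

(6.87, 8.53)

The minimiser of Σwᵢ‖p−pᵢ‖² is the weighted centroid p* = (Σwᵢpᵢ)/(Σwᵢ).
Σwᵢ = 286.
Σwᵢxᵢ = 80·16 + 6·14 + 200·3 = 1964.
Σwᵢyᵢ = 80·4 + 6·20 + 200·10 = 2440.
x* = 1964/286 = 6.87, y* = 2440/286 = 8.53.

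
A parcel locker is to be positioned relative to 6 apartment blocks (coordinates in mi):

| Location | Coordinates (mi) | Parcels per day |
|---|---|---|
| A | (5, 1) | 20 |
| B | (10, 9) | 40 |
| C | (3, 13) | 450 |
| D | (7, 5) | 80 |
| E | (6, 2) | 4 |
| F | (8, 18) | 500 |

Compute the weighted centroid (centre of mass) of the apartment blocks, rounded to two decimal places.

The minimiser of Σwᵢ‖p−pᵢ‖² is the weighted centroid p* = (Σwᵢpᵢ)/(Σwᵢ).
Σwᵢ = 1094.
Σwᵢxᵢ = 20·5 + 40·10 + 450·3 + 80·7 + 4·6 + 500·8 = 6434.
Σwᵢyᵢ = 20·1 + 40·9 + 450·13 + 80·5 + 4·2 + 500·18 = 15638.
x* = 6434/1094 = 5.88, y* = 15638/1094 = 14.29.

(5.88, 14.29)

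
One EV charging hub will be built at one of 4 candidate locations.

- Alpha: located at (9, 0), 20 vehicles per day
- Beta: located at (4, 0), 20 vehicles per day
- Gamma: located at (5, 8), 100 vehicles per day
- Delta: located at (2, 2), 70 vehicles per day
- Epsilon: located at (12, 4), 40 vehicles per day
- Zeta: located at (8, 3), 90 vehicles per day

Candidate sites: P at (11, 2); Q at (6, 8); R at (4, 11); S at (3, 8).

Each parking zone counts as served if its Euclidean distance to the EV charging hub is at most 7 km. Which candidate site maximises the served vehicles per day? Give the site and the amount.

Q, covering 190

Coverage radius r = 7 km; a point is covered iff (Δx)²+(Δy)² ≤ 7² = 49.
  P (11, 2): covers {Alpha, Epsilon, Zeta} → 150
  Q (6, 8): covers {Gamma, Zeta} → 190
  R (4, 11): covers {Gamma} → 100
  S (3, 8): covers {Gamma, Delta} → 170
Maximum coverage at Q: 190 vehicles per day.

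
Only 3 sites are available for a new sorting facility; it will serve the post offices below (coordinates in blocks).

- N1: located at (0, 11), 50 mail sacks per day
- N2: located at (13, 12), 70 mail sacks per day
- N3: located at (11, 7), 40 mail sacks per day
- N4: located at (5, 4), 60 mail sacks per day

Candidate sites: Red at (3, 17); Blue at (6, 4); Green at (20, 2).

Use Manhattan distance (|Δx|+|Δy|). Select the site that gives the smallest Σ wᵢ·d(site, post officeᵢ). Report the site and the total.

Total weighted distance at each candidate:
  Red (3, 17): total = 3120
  Blue (6, 4): total = 2080
  Green (20, 2): total = 4220
Minimum is at Blue with total 2080 blocks.

Blue, total 2080 blocks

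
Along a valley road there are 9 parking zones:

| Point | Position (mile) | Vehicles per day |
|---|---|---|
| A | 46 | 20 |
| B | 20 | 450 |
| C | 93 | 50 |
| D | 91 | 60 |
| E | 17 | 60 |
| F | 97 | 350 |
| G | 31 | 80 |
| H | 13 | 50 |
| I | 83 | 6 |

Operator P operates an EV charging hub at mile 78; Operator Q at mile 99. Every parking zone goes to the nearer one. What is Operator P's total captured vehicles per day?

The indifferent point is the midpoint (78+99)/2 = 88.5; parking zones left of it (closer to Operator P at 78) go to Operator P, those right go to Operator Q.
  H at 13 (w=50) → Operator P
  E at 17 (w=60) → Operator P
  B at 20 (w=450) → Operator P
  G at 31 (w=80) → Operator P
  A at 46 (w=20) → Operator P
  I at 83 (w=6) → Operator P
  D at 91 (w=60) → Operator Q
  C at 93 (w=50) → Operator Q
  F at 97 (w=350) → Operator Q
Operator P captures 666; Operator Q captures 460.

666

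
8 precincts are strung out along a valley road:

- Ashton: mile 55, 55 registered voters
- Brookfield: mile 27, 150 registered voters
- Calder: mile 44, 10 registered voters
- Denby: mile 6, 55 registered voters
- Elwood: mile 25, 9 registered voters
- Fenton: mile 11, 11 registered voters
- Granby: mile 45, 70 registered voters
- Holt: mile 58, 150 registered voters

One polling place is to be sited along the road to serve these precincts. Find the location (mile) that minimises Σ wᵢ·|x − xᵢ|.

x = 45

For a sum of weighted absolute distances on a line, the optimum is the weighted median (not the mean). Total weight W = 510; half-weight = 255.
Sort by position and accumulate weight:
  mile 6 (Denby, w=55) → cum 55
  mile 11 (Fenton, w=11) → cum 66
  mile 25 (Elwood, w=9) → cum 75
  mile 27 (Brookfield, w=150) → cum 225
  mile 44 (Calder, w=10) → cum 235
  mile 45 (Granby, w=70) → cum 305  ≥ 255 → median here
  mile 55 (Ashton, w=55) → cum 360
  mile 58 (Holt, w=150) → cum 510
Optimal location: mile 45.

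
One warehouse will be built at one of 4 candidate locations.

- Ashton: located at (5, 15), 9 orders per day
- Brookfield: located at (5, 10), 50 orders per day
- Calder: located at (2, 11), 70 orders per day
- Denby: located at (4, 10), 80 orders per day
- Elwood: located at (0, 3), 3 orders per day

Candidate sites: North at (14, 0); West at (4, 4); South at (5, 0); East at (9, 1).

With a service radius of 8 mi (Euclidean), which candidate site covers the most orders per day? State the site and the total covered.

West, covering 203

Coverage radius r = 8 mi; a point is covered iff (Δx)²+(Δy)² ≤ 8² = 64.
  North (14, 0): covers {none} → 0
  West (4, 4): covers {Brookfield, Calder, Denby, Elwood} → 203
  South (5, 0): covers {Elwood} → 3
  East (9, 1): covers {none} → 0
Maximum coverage at West: 203 orders per day.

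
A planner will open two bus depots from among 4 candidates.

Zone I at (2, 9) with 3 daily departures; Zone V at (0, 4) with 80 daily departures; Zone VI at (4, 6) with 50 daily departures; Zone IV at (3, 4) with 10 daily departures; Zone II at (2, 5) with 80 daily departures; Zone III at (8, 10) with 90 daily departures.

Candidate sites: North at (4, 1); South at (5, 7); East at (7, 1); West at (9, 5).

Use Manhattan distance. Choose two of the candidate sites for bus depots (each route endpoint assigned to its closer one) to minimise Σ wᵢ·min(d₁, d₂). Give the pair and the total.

{North, South}, total 1655

Evaluate every pair (each demand assigned to the nearer of the two):
  {North, South}: total = 1655
  {South, East}: total = 1745
  {South, West}: total = 1745
  {North, West}: total = 1900
  {North, East}: total = 2260
  {East, West}: total = 2303
Best pair: {North, South} with total 1655.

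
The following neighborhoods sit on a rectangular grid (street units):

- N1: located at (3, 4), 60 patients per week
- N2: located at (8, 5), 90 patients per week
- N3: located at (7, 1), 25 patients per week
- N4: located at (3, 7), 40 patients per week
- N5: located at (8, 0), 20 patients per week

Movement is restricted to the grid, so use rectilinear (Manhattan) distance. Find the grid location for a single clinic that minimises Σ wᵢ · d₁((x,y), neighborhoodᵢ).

Manhattan distance separates: Σwᵢ(|x−xᵢ|+|y−yᵢ|) = Σwᵢ|x−xᵢ| + Σwᵢ|y−yᵢ|, so x and y are optimised independently as 1-D weighted medians.
Total weight W = 235; half = 117.5.
x-coordinate, sorted with cumulative weight:
  x=3 (N1, w=60) cum 60
  x=3 (N4, w=40) cum 100
  x=7 (N3, w=25) cum 125  ← median
  x=8 (N2, w=90) cum 215
  x=8 (N5, w=20) cum 235
⇒ x* = 7
y-coordinate, sorted with cumulative weight:
  y=0 (N5, w=20) cum 20
  y=1 (N3, w=25) cum 45
  y=4 (N1, w=60) cum 105
  y=5 (N2, w=90) cum 195  ← median
  y=7 (N4, w=40) cum 235
⇒ y* = 5

(7, 5)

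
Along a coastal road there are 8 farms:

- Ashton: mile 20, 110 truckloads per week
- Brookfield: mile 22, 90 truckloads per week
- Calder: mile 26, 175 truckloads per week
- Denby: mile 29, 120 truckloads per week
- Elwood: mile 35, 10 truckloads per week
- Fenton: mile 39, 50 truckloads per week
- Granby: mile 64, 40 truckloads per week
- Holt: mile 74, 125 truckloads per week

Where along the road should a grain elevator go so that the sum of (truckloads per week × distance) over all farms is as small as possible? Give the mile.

For a sum of weighted absolute distances on a line, the optimum is the weighted median (not the mean). Total weight W = 720; half-weight = 360.
Sort by position and accumulate weight:
  mile 20 (Ashton, w=110) → cum 110
  mile 22 (Brookfield, w=90) → cum 200
  mile 26 (Calder, w=175) → cum 375  ≥ 360 → median here
  mile 29 (Denby, w=120) → cum 495
  mile 35 (Elwood, w=10) → cum 505
  mile 39 (Fenton, w=50) → cum 555
  mile 64 (Granby, w=40) → cum 595
  mile 74 (Holt, w=125) → cum 720
Optimal location: mile 26.

x = 26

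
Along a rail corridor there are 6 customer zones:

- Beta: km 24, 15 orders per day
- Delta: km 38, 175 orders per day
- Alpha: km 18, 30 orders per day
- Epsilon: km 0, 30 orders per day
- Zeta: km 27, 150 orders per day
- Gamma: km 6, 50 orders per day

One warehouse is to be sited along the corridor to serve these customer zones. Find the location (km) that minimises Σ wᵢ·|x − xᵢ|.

For a sum of weighted absolute distances on a line, the optimum is the weighted median (not the mean). Total weight W = 450; half-weight = 225.
Sort by position and accumulate weight:
  km 0 (Epsilon, w=30) → cum 30
  km 6 (Gamma, w=50) → cum 80
  km 18 (Alpha, w=30) → cum 110
  km 24 (Beta, w=15) → cum 125
  km 27 (Zeta, w=150) → cum 275  ≥ 225 → median here
  km 38 (Delta, w=175) → cum 450
Optimal location: km 27.

x = 27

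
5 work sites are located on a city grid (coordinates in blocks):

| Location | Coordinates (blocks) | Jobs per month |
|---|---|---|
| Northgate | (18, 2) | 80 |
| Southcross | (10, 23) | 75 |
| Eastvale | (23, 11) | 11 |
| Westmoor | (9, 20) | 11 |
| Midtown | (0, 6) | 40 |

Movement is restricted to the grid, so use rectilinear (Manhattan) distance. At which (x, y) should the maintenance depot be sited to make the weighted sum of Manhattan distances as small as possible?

(10, 6)

Manhattan distance separates: Σwᵢ(|x−xᵢ|+|y−yᵢ|) = Σwᵢ|x−xᵢ| + Σwᵢ|y−yᵢ|, so x and y are optimised independently as 1-D weighted medians.
Total weight W = 217; half = 108.5.
x-coordinate, sorted with cumulative weight:
  x=0 (Midtown, w=40) cum 40
  x=9 (Westmoor, w=11) cum 51
  x=10 (Southcross, w=75) cum 126  ← median
  x=18 (Northgate, w=80) cum 206
  x=23 (Eastvale, w=11) cum 217
⇒ x* = 10
y-coordinate, sorted with cumulative weight:
  y=2 (Northgate, w=80) cum 80
  y=6 (Midtown, w=40) cum 120  ← median
  y=11 (Eastvale, w=11) cum 131
  y=20 (Westmoor, w=11) cum 142
  y=23 (Southcross, w=75) cum 217
⇒ y* = 6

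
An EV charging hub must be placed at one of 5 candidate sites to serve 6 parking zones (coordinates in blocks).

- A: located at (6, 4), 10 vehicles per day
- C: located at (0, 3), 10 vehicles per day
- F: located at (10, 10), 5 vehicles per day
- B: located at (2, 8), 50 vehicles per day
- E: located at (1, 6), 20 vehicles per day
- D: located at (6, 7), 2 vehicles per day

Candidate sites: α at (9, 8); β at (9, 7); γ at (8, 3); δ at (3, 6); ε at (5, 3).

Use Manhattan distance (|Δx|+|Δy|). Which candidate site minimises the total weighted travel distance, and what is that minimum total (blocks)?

Total weighted distance at each candidate:
  α (9, 8): total = 783
  β (9, 7): total = 796
  γ (8, 3): total = 917
  δ (3, 6): total = 363
  ε (5, 3): total = 680
Minimum is at δ with total 363 blocks.

δ, total 363 blocks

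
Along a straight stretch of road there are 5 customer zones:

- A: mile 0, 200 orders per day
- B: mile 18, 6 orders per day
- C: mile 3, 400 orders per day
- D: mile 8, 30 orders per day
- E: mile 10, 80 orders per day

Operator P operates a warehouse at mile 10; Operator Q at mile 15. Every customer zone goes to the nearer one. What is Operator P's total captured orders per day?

710

The indifferent point is the midpoint (10+15)/2 = 12.5; customer zones left of it (closer to Operator P at 10) go to Operator P, those right go to Operator Q.
  A at 0 (w=200) → Operator P
  C at 3 (w=400) → Operator P
  D at 8 (w=30) → Operator P
  E at 10 (w=80) → Operator P
  B at 18 (w=6) → Operator Q
Operator P captures 710; Operator Q captures 6.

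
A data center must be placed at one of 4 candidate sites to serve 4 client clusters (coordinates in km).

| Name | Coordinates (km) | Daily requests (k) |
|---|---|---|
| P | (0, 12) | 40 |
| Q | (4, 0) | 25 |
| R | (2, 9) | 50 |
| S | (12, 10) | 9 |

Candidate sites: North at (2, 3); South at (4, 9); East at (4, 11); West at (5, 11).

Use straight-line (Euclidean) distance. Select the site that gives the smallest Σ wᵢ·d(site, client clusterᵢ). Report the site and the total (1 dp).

Total weighted distance at each candidate:
  North (2, 3): total = 868.8
  South (4, 9): total = 597.6
  East (4, 11): total = 653.9
  West (5, 11): total = 724.0
Minimum is at South with total 597.6 km.

South, total 597.6 km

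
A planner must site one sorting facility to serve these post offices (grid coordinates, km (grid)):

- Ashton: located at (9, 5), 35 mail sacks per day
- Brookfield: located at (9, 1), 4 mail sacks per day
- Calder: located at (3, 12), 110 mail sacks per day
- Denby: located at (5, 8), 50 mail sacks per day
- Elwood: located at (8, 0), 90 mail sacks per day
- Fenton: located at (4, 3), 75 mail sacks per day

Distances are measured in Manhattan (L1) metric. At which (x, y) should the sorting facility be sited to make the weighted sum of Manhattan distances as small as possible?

(4, 5)

Manhattan distance separates: Σwᵢ(|x−xᵢ|+|y−yᵢ|) = Σwᵢ|x−xᵢ| + Σwᵢ|y−yᵢ|, so x and y are optimised independently as 1-D weighted medians.
Total weight W = 364; half = 182.
x-coordinate, sorted with cumulative weight:
  x=3 (Calder, w=110) cum 110
  x=4 (Fenton, w=75) cum 185  ← median
  x=5 (Denby, w=50) cum 235
  x=8 (Elwood, w=90) cum 325
  x=9 (Ashton, w=35) cum 360
  x=9 (Brookfield, w=4) cum 364
⇒ x* = 4
y-coordinate, sorted with cumulative weight:
  y=0 (Elwood, w=90) cum 90
  y=1 (Brookfield, w=4) cum 94
  y=3 (Fenton, w=75) cum 169
  y=5 (Ashton, w=35) cum 204  ← median
  y=8 (Denby, w=50) cum 254
  y=12 (Calder, w=110) cum 364
⇒ y* = 5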